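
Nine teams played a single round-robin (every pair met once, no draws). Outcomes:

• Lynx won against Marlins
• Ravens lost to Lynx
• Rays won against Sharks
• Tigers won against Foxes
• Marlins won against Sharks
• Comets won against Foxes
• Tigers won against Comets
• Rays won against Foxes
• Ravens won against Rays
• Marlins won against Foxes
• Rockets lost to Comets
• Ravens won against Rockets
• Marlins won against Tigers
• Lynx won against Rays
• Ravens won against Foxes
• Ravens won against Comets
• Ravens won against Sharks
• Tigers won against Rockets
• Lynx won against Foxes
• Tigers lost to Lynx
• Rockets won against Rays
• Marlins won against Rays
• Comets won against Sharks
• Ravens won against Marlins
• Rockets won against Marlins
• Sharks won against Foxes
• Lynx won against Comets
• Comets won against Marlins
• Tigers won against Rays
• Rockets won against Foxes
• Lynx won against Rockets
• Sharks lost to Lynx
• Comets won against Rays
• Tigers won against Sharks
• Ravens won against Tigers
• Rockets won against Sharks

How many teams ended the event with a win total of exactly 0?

1

Win totals: Ravens 7, Rockets 4, Marlins 4, Lynx 8, Rays 2, Sharks 1, Foxes 0, Tigers 5, Comets 5.
Exactly 0: Foxes — 1 team.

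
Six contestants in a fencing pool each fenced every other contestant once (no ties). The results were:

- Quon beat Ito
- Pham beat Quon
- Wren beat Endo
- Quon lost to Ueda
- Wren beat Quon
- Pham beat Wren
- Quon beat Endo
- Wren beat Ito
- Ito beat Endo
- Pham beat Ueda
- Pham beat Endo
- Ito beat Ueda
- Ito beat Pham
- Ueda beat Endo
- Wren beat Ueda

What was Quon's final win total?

Quon's results: beat Ito, Endo; lost to Wren, Ueda, Pham.
That is 2 wins.

2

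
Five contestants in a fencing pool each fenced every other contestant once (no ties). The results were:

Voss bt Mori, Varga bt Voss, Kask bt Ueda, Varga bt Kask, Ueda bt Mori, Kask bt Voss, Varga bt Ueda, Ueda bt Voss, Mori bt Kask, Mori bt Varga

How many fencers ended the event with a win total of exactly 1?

1

Win totals: Kask 2, Voss 1, Varga 3, Ueda 2, Mori 2.
Exactly 1: Voss — 1 fencer.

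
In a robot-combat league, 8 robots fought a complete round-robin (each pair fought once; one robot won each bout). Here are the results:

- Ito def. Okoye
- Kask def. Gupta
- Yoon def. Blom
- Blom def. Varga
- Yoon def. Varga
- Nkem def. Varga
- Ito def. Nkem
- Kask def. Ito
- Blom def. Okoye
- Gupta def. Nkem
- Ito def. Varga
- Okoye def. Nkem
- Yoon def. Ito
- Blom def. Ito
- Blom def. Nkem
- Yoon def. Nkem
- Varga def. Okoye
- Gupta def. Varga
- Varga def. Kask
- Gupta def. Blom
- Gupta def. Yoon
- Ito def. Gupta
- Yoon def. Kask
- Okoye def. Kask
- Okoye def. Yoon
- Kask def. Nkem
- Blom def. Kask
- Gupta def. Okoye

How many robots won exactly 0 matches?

Win totals: Kask 3, Varga 2, Okoye 3, Yoon 5, Nkem 1, Ito 4, Gupta 5, Blom 5.
No robot has exactly 0 wins.

0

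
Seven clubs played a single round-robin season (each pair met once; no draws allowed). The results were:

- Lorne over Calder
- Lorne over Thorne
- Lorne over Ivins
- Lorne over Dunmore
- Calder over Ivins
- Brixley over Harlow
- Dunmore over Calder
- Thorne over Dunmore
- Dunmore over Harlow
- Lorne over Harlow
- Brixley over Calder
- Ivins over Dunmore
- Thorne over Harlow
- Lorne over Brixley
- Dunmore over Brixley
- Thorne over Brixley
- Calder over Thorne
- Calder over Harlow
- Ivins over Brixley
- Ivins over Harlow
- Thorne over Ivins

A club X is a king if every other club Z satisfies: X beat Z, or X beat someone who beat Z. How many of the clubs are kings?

Calder cannot reach Lorne in two steps.
Harlow cannot reach Calder, Lorne, Brixley, Ivins, Dunmore, Thorne in two steps.
Lorne reaches everyone (king).
Brixley cannot reach Lorne, Dunmore in two steps.
Ivins cannot reach Lorne, Thorne in two steps.
Dunmore cannot reach Lorne in two steps.
Thorne cannot reach Lorne in two steps.
Kings: Lorne — 1.

1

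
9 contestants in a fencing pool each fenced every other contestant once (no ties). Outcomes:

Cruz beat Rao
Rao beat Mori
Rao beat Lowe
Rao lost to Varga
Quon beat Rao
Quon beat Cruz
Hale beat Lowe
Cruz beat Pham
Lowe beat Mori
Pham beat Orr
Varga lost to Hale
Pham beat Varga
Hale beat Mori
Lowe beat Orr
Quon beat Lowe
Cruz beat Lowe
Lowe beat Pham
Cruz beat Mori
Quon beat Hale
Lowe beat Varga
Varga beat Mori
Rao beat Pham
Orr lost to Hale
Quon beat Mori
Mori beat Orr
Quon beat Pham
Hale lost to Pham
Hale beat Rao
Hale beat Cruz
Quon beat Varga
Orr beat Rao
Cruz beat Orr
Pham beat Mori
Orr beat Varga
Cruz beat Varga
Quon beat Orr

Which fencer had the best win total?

Quon

Win totals: Hale 6, Quon 8, Rao 3, Orr 2, Mori 1, Lowe 4, Pham 4, Cruz 6, Varga 2.
Quon leads with 8 wins (next highest: 6).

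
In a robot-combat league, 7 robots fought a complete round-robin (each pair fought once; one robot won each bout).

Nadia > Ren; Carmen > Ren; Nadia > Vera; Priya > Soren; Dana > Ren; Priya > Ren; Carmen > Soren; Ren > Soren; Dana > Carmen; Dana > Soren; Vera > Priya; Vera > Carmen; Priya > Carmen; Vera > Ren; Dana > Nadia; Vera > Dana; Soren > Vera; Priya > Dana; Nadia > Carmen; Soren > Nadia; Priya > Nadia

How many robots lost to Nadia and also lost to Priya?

Nadia beat: Ren, Vera, Carmen.
Priya beat: Dana, Ren, Soren, Nadia, Carmen.
Both beat: Ren, Carmen — 2.

2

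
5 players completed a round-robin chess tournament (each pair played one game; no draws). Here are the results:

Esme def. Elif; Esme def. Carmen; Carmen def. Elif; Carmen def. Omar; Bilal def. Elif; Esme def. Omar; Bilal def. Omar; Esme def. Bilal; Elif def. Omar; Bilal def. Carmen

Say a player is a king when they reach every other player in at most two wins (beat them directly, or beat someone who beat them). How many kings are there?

1

Esme reaches everyone (king).
Carmen cannot reach Esme, Bilal in two steps.
Bilal cannot reach Esme in two steps.
Elif cannot reach Esme, Carmen, Bilal in two steps.
Omar cannot reach Esme, Carmen, Bilal, Elif in two steps.
Kings: Esme — 1.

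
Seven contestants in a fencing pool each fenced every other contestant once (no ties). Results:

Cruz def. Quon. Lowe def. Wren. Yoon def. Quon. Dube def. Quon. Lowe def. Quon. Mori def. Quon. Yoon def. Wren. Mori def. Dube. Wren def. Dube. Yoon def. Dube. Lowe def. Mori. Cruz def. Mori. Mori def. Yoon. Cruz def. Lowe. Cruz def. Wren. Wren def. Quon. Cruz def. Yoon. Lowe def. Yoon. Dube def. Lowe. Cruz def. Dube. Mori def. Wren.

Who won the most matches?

Win totals: Mori 4, Wren 2, Quon 0, Yoon 3, Dube 2, Cruz 6, Lowe 4.
Cruz leads with 6 wins (next highest: 4).

Cruz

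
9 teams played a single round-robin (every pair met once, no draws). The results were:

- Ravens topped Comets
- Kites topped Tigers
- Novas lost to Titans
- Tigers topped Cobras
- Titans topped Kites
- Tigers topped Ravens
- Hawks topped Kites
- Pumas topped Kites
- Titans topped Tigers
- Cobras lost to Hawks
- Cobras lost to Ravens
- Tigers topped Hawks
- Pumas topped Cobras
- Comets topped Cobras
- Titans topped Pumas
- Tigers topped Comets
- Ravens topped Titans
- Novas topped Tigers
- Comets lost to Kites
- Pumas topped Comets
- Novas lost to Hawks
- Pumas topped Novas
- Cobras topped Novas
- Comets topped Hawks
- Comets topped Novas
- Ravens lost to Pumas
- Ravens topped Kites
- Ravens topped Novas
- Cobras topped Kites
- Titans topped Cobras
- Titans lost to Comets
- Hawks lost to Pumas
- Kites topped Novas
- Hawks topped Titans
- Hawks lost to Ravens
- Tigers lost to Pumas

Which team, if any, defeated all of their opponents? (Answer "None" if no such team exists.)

None

Highest win total is Pumas with 7 (out of 8 possible).
Pumas lost to Titans, so no team went undefeated.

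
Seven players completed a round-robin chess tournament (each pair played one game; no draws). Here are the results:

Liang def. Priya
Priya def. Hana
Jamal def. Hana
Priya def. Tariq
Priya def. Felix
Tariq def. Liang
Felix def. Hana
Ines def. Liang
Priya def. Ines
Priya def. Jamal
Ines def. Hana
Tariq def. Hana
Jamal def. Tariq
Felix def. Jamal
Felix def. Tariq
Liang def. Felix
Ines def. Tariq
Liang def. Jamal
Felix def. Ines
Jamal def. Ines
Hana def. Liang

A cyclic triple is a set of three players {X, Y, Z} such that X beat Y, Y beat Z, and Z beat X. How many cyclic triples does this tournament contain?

9

Win totals: Jamal 3, Priya 5, Liang 3, Felix 4, Ines 3, Tariq 2, Hana 1.
A player with w wins dominates both others in C(w,2) triples; summing gives 3 + 10 + 3 + 6 + 3 + 1 + 0 = 26 transitive triples.
Total triples C(7,3) = 35, so cyclic triples = 35 − 26 = 9.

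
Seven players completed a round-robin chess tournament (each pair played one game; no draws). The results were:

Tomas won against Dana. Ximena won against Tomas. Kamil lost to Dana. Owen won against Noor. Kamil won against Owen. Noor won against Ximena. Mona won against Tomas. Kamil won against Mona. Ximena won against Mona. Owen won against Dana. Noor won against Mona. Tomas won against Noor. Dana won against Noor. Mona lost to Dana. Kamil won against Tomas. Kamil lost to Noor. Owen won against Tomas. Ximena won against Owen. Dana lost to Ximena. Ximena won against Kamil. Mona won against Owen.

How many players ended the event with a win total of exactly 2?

Win totals: Tomas 2, Kamil 3, Ximena 5, Mona 2, Dana 3, Owen 3, Noor 3.
Exactly 2: Tomas, Mona — 2 players.

2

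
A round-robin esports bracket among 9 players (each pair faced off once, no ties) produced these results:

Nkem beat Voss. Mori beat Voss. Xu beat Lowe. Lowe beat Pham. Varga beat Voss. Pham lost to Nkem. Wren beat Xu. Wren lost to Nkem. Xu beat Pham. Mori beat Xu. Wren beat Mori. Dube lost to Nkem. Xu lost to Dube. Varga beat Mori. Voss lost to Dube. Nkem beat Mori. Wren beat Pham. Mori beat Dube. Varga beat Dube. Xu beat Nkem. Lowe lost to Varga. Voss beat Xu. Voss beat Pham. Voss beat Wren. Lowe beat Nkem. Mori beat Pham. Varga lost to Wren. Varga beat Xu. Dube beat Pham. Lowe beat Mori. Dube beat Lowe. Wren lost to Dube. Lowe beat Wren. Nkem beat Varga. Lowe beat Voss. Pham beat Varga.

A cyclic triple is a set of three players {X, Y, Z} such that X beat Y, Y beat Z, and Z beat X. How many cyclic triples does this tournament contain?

Win totals: Xu 3, Mori 4, Varga 5, Dube 5, Lowe 5, Wren 4, Pham 1, Nkem 6, Voss 3.
A player with w wins dominates both others in C(w,2) triples; summing gives 3 + 6 + 10 + 10 + 10 + 6 + 0 + 15 + 3 = 63 transitive triples.
Total triples C(9,3) = 84, so cyclic triples = 84 − 63 = 21.

21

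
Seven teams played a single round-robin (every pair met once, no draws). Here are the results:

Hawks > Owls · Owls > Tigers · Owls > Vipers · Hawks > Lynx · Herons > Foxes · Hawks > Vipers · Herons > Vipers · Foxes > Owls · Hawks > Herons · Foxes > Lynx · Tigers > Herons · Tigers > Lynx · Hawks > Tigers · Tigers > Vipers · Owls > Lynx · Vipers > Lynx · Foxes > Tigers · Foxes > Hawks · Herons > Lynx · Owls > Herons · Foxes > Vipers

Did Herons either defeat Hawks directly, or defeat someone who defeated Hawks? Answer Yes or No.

Yes

Herons did not beat Hawks directly.
Herons beat Foxes, Lynx, Vipers. Of those, Foxes beat Hawks.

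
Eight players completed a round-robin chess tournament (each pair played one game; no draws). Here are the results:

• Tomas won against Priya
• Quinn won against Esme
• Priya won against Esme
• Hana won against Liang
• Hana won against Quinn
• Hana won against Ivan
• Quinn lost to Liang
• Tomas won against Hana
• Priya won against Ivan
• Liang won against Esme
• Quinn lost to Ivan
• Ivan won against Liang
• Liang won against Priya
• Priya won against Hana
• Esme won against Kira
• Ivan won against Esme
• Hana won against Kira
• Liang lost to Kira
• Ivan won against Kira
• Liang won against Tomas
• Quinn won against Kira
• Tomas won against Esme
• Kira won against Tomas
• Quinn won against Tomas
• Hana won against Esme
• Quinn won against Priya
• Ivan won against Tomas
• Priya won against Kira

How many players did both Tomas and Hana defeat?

Tomas beat: Esme, Priya, Hana.
Hana beat: Kira, Ivan, Esme, Liang, Quinn.
Both beat: Esme — 1.

1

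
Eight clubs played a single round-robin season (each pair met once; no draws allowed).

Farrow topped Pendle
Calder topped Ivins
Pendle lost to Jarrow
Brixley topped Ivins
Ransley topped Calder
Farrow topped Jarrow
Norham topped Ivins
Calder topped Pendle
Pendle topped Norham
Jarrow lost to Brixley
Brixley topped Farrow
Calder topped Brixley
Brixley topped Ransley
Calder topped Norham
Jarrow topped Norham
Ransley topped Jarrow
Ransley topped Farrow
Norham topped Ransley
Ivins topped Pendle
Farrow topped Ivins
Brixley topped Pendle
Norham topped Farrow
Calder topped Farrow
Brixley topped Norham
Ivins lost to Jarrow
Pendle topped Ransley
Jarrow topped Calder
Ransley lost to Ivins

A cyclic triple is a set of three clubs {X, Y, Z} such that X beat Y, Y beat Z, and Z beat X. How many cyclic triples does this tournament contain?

14

Win totals: Brixley 6, Norham 3, Pendle 2, Ivins 2, Calder 5, Ransley 3, Jarrow 4, Farrow 3.
A club with w wins dominates both others in C(w,2) triples; summing gives 15 + 3 + 1 + 1 + 10 + 3 + 6 + 3 = 42 transitive triples.
Total triples C(8,3) = 56, so cyclic triples = 56 − 42 = 14.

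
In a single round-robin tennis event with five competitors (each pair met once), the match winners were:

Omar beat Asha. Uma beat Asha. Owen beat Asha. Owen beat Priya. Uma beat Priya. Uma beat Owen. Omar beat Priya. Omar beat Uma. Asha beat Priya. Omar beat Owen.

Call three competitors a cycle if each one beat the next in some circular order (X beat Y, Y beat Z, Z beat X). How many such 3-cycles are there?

0

Of the C(5,3) = 10 triples, the cyclic ones are: none.
That is 0.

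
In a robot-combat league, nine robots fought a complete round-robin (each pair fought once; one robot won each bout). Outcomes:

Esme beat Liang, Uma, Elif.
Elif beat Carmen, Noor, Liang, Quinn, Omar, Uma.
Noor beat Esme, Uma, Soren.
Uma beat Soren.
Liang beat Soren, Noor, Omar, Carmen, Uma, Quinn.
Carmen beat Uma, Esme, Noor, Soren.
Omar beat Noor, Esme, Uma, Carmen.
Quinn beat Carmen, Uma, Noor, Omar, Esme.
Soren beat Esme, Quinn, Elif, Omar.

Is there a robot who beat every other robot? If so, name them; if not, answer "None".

None

Highest win total is Liang with 6 (out of 8 possible).
Liang lost to Elif, Esme, so no robot went undefeated.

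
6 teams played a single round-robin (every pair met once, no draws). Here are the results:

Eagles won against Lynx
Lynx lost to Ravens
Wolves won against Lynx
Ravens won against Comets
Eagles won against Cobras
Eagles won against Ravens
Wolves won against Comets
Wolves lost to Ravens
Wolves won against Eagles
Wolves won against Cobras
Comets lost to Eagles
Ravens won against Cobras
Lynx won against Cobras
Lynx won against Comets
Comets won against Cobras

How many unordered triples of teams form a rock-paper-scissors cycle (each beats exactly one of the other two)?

1

Of the C(6,3) = 20 triples, the cyclic ones are: {Eagles, Ravens, Wolves}.
That is 1.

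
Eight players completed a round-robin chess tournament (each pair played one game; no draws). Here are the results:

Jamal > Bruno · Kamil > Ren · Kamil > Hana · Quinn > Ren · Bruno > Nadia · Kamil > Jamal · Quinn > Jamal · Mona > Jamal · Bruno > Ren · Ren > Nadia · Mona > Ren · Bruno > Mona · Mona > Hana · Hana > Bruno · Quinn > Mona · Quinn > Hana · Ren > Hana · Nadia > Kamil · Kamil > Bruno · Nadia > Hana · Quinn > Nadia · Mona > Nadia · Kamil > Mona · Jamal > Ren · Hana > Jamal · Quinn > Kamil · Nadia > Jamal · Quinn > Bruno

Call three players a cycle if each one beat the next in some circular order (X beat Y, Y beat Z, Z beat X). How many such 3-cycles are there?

10

Win totals: Hana 2, Nadia 3, Quinn 7, Bruno 3, Kamil 5, Jamal 2, Mona 4, Ren 2.
A player with w wins dominates both others in C(w,2) triples; summing gives 1 + 3 + 21 + 3 + 10 + 1 + 6 + 1 = 46 transitive triples.
Total triples C(8,3) = 56, so cyclic triples = 56 − 46 = 10.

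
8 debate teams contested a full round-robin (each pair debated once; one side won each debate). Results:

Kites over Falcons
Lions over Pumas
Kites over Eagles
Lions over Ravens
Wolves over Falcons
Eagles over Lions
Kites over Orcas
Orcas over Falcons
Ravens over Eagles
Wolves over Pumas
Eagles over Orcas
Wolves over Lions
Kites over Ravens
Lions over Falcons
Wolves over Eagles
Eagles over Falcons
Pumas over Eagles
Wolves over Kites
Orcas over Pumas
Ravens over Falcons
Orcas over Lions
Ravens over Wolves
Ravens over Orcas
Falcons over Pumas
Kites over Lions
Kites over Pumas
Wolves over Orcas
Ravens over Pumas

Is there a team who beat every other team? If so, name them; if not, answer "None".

Highest win total is Wolves with 6 (out of 7 possible).
Wolves lost to Ravens, so no team went undefeated.

None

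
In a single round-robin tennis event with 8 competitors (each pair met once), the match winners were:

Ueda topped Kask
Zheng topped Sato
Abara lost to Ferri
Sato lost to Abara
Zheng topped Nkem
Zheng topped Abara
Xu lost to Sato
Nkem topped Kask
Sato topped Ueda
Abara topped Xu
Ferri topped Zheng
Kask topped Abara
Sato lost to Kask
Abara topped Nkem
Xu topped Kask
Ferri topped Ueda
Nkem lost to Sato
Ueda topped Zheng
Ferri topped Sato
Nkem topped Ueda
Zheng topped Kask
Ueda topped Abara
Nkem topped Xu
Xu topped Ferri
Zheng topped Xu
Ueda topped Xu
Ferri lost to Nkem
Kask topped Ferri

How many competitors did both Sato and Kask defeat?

0

Sato beat: Xu, Nkem, Ueda.
Kask beat: Sato, Ferri, Abara.
No one was beaten by both.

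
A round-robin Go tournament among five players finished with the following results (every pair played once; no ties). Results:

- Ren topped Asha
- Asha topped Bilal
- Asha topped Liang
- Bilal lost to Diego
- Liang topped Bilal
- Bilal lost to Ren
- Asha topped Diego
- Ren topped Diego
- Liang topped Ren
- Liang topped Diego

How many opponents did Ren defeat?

3

Ren's results: beat Diego, Bilal, Asha; lost to Liang.
That is 3 wins.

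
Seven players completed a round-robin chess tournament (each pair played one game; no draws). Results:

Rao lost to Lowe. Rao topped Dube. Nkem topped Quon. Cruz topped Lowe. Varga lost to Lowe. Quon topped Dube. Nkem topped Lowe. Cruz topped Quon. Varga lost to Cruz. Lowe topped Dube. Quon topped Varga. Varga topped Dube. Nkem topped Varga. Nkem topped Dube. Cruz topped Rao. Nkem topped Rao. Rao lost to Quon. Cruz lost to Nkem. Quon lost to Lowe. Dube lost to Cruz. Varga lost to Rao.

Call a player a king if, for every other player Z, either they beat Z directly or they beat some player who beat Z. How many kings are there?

Lowe cannot reach Nkem, Cruz in two steps.
Nkem reaches everyone (king).
Quon cannot reach Lowe, Nkem, Cruz in two steps.
Dube cannot reach Lowe, Nkem, Quon, Cruz, Varga, Rao in two steps.
Cruz cannot reach Nkem in two steps.
Varga cannot reach Lowe, Nkem, Quon, Cruz, Rao in two steps.
Rao cannot reach Lowe, Nkem, Quon, Cruz in two steps.
Kings: Nkem — 1.

1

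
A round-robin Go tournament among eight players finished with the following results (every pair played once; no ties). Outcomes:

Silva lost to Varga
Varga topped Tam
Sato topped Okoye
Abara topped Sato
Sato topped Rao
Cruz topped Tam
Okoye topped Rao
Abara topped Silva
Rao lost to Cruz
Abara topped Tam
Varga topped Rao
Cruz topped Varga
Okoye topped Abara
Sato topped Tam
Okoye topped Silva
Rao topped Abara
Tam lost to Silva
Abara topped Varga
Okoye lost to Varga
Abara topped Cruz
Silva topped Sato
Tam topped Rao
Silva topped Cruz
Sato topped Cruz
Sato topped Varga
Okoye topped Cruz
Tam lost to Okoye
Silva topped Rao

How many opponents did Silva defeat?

4

Silva's results: beat Cruz, Rao, Sato, Tam; lost to Okoye, Varga, Abara.
That is 4 wins.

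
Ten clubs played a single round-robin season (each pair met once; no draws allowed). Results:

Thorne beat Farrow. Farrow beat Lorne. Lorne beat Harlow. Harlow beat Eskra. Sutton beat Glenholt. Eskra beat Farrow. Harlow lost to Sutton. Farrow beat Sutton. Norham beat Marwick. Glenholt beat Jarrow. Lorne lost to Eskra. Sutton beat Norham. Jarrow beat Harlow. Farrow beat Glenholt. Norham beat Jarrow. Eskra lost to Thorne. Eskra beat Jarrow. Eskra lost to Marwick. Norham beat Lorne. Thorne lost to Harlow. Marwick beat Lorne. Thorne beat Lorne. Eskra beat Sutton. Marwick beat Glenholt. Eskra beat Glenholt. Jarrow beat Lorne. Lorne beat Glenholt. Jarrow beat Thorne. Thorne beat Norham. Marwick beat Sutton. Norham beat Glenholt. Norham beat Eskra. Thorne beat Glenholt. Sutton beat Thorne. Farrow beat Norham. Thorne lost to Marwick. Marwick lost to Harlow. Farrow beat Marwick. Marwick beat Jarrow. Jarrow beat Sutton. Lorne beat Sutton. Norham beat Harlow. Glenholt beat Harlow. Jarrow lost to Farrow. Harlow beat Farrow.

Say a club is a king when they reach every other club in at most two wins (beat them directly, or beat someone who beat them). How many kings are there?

9

Sutton reaches everyone (king).
Harlow reaches everyone (king).
Farrow reaches everyone (king).
Thorne reaches everyone (king).
Lorne reaches everyone (king).
Norham reaches everyone (king).
Eskra reaches everyone (king).
Jarrow reaches everyone (king).
Glenholt cannot reach Norham in two steps.
Marwick reaches everyone (king).
Kings: Sutton, Harlow, Farrow, Thorne, Lorne, Norham, Eskra, Jarrow, Marwick — 9.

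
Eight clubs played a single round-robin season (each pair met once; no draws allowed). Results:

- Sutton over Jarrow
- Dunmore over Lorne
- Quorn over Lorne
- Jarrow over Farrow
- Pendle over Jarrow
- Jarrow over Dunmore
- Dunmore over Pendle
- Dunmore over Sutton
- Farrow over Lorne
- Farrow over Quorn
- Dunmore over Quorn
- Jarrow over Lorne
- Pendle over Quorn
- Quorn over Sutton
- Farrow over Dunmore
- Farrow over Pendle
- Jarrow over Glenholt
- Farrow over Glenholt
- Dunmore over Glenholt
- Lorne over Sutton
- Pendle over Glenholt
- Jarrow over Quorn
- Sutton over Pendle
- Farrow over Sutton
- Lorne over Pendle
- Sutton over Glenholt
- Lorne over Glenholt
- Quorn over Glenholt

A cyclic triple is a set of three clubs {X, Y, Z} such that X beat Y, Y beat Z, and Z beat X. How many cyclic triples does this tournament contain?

Win totals: Farrow 6, Dunmore 5, Lorne 3, Quorn 3, Jarrow 5, Sutton 3, Pendle 3, Glenholt 0.
A club with w wins dominates both others in C(w,2) triples; summing gives 15 + 10 + 3 + 3 + 10 + 3 + 3 + 0 = 47 transitive triples.
Total triples C(8,3) = 56, so cyclic triples = 56 − 47 = 9.

9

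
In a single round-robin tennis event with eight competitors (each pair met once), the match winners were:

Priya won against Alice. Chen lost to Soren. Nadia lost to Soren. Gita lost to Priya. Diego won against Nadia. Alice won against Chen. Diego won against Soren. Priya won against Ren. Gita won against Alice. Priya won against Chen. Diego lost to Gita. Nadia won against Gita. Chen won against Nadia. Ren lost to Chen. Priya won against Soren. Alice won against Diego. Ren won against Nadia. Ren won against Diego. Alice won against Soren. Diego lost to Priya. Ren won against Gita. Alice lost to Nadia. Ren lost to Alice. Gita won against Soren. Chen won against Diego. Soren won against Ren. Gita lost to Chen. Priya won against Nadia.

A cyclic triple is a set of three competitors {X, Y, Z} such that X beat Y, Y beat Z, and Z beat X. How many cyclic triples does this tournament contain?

Win totals: Ren 3, Soren 3, Nadia 2, Alice 4, Priya 7, Gita 3, Chen 4, Diego 2.
A competitor with w wins dominates both others in C(w,2) triples; summing gives 3 + 3 + 1 + 6 + 21 + 3 + 6 + 1 = 44 transitive triples.
Total triples C(8,3) = 56, so cyclic triples = 56 − 44 = 12.

12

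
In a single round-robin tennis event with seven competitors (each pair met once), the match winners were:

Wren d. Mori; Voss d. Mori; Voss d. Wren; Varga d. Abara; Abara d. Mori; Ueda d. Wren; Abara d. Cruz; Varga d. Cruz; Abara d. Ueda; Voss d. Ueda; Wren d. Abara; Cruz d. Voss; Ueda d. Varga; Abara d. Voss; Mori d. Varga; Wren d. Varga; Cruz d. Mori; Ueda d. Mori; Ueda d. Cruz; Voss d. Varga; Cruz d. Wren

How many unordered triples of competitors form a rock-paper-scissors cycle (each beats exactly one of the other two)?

Win totals: Cruz 3, Wren 3, Abara 4, Varga 2, Voss 4, Mori 1, Ueda 4.
A competitor with w wins dominates both others in C(w,2) triples; summing gives 3 + 3 + 6 + 1 + 6 + 0 + 6 = 25 transitive triples.
Total triples C(7,3) = 35, so cyclic triples = 35 − 25 = 10.

10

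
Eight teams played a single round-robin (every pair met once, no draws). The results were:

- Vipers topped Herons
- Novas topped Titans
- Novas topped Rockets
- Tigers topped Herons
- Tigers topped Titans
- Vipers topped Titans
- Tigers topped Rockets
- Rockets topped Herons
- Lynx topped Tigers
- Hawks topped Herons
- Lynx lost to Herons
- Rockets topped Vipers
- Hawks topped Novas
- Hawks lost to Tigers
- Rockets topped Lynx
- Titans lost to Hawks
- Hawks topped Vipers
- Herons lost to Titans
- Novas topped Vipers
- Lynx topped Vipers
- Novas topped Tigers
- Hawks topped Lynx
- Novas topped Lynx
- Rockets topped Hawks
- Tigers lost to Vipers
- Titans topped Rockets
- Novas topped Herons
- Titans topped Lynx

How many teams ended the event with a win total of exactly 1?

Win totals: Titans 3, Rockets 4, Vipers 3, Lynx 2, Herons 1, Hawks 5, Novas 6, Tigers 4.
Exactly 1: Herons — 1 team.

1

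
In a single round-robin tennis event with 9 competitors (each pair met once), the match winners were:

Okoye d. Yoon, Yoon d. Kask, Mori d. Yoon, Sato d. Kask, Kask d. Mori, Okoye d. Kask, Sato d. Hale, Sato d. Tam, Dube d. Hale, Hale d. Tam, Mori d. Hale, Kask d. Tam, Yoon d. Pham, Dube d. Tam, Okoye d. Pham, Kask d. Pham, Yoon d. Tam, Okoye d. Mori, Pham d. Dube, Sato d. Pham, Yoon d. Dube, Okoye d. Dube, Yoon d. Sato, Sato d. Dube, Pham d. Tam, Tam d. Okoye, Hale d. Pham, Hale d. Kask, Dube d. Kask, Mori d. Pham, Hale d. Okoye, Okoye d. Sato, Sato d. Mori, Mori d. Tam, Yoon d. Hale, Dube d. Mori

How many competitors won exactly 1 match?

Win totals: Kask 3, Yoon 6, Hale 4, Okoye 6, Dube 4, Pham 2, Tam 1, Mori 4, Sato 6.
Exactly 1: Tam — 1 competitor.

1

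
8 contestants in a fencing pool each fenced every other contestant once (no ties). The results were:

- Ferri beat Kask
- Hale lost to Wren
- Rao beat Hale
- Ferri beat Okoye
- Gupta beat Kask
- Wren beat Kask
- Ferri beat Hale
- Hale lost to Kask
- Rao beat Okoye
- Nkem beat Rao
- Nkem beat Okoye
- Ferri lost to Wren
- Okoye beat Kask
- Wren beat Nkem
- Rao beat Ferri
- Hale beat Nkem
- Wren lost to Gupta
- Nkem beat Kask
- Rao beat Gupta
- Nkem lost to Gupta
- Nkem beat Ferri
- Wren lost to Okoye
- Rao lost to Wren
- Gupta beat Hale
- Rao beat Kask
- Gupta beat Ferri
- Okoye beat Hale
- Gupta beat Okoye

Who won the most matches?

Gupta

Win totals: Okoye 3, Nkem 4, Kask 1, Hale 1, Gupta 6, Wren 5, Ferri 3, Rao 5.
Gupta leads with 6 wins (next highest: 5).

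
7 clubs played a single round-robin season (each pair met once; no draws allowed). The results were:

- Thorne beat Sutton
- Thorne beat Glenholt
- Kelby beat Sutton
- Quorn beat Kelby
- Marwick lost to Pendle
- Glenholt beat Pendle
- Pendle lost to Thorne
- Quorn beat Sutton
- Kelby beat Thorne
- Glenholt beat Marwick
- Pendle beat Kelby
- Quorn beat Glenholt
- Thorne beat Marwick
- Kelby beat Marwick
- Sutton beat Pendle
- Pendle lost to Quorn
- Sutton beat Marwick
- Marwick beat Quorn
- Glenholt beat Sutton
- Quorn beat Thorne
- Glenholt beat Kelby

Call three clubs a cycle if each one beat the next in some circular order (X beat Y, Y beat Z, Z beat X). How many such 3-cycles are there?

8

Win totals: Glenholt 4, Sutton 2, Kelby 3, Thorne 4, Pendle 2, Marwick 1, Quorn 5.
A club with w wins dominates both others in C(w,2) triples; summing gives 6 + 1 + 3 + 6 + 1 + 0 + 10 = 27 transitive triples.
Total triples C(7,3) = 35, so cyclic triples = 35 − 27 = 8.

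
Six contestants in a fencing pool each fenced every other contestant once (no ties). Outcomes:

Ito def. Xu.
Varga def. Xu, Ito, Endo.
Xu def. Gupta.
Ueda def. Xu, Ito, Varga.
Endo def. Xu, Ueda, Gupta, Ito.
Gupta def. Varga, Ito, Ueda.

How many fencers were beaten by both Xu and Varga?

0

Xu beat: Gupta.
Varga beat: Ito, Endo, Xu.
No one was beaten by both.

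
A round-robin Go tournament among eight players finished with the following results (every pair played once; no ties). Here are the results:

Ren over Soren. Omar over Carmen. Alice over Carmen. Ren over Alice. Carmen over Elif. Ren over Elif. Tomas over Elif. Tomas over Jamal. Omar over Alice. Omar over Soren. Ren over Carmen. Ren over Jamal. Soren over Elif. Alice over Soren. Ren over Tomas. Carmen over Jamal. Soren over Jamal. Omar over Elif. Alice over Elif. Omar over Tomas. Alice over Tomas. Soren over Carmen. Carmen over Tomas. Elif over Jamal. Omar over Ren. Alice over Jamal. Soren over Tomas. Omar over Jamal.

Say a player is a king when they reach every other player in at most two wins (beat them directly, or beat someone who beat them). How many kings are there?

Jamal cannot reach Ren, Omar, Soren, Carmen, Alice, Tomas, Elif in two steps.
Ren cannot reach Omar in two steps.
Omar reaches everyone (king).
Soren cannot reach Ren, Omar, Alice in two steps.
Carmen cannot reach Ren, Omar, Soren, Alice in two steps.
Alice cannot reach Ren, Omar in two steps.
Tomas cannot reach Ren, Omar, Soren, Carmen, Alice in two steps.
Elif cannot reach Ren, Omar, Soren, Carmen, Alice, Tomas in two steps.
Kings: Omar — 1.

1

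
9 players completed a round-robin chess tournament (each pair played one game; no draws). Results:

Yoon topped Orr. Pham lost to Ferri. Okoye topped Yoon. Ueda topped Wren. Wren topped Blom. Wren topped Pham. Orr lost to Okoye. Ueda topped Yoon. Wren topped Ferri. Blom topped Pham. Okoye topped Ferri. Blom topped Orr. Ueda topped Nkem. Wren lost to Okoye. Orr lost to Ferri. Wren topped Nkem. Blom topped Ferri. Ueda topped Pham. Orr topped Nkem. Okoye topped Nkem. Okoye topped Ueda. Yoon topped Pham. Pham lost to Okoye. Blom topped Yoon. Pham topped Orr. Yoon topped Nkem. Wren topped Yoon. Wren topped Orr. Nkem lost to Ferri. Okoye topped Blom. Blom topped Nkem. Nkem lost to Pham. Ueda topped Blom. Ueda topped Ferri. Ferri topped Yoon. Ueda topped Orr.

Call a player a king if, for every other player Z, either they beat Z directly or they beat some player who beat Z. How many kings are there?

Wren cannot reach Ueda, Okoye in two steps.
Pham cannot reach Wren, Ueda, Blom, Okoye, Ferri, Yoon in two steps.
Ueda cannot reach Okoye in two steps.
Blom cannot reach Wren, Ueda, Okoye in two steps.
Okoye reaches everyone (king).
Ferri cannot reach Wren, Ueda, Blom, Okoye in two steps.
Nkem cannot reach Wren, Pham, Ueda, Blom, Okoye, Ferri, Orr, Yoon in two steps.
Orr cannot reach Wren, Pham, Ueda, Blom, Okoye, Ferri, Yoon in two steps.
Yoon cannot reach Wren, Ueda, Blom, Okoye, Ferri in two steps.
Kings: Okoye — 1.

1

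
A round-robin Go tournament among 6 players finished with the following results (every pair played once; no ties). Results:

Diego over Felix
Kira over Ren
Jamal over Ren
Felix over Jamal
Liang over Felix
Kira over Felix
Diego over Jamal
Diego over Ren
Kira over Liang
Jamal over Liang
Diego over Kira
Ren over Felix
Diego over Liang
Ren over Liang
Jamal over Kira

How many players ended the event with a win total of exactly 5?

1

Win totals: Felix 1, Diego 5, Jamal 3, Liang 1, Ren 2, Kira 3.
Exactly 5: Diego — 1 player.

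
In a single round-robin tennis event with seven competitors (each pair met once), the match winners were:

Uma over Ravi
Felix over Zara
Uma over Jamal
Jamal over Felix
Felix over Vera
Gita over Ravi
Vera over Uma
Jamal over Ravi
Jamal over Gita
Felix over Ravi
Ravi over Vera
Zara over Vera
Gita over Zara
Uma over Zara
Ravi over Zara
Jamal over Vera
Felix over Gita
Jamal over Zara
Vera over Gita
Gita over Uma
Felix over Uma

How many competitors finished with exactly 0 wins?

0

Win totals: Uma 3, Vera 2, Felix 5, Gita 3, Zara 1, Jamal 5, Ravi 2.
No competitor has exactly 0 wins.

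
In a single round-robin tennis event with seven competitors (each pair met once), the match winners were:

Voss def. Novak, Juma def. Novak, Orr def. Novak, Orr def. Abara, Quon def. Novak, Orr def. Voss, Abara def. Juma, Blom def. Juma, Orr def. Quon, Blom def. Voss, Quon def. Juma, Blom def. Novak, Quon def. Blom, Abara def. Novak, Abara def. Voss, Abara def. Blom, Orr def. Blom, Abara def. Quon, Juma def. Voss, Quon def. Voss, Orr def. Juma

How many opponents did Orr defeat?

6

Orr's results: beat Novak, Juma, Blom, Quon, Voss, Abara; lost to no one.
That is 6 wins.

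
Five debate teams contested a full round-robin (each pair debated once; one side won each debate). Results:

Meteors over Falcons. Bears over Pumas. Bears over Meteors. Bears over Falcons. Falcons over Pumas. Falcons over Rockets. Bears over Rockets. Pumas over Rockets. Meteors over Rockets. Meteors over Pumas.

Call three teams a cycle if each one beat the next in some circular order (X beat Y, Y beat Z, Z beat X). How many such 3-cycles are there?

0

Of the C(5,3) = 10 triples, the cyclic ones are: none.
That is 0.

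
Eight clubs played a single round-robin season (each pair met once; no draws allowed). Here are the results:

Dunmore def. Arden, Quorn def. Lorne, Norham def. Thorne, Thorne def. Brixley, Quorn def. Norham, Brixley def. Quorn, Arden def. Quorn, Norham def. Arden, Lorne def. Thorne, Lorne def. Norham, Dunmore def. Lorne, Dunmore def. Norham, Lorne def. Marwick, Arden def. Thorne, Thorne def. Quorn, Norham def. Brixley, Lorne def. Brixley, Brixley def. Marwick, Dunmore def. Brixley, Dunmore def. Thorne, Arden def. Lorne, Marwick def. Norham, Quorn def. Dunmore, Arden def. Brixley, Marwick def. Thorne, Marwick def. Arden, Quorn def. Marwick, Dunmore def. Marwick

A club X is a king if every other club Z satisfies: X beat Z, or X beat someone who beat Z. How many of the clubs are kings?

Quorn reaches everyone (king).
Arden reaches everyone (king).
Thorne cannot reach Arden in two steps.
Lorne cannot reach Dunmore in two steps.
Norham cannot reach Dunmore in two steps.
Marwick cannot reach Dunmore in two steps.
Brixley reaches everyone (king).
Dunmore reaches everyone (king).
Kings: Quorn, Arden, Brixley, Dunmore — 4.

4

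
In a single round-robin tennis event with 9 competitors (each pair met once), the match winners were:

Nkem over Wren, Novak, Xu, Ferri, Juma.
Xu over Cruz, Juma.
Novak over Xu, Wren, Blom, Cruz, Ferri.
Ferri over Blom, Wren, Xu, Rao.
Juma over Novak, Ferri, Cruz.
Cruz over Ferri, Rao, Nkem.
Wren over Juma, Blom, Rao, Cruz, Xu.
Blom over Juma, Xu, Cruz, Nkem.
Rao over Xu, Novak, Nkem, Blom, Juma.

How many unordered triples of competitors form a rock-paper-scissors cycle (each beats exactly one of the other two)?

25

Win totals: Wren 5, Juma 3, Nkem 5, Cruz 3, Novak 5, Ferri 4, Xu 2, Rao 5, Blom 4.
A competitor with w wins dominates both others in C(w,2) triples; summing gives 10 + 3 + 10 + 3 + 10 + 6 + 1 + 10 + 6 = 59 transitive triples.
Total triples C(9,3) = 84, so cyclic triples = 84 − 59 = 25.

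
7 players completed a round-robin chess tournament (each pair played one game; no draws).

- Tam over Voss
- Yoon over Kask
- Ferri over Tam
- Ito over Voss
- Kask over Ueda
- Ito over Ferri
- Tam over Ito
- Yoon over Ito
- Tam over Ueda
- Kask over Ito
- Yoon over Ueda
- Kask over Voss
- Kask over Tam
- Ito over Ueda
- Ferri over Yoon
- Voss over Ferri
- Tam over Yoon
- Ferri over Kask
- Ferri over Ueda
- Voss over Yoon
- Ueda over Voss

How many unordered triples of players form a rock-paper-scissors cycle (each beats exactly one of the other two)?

Win totals: Tam 4, Yoon 3, Ferri 4, Voss 2, Ito 3, Ueda 1, Kask 4.
A player with w wins dominates both others in C(w,2) triples; summing gives 6 + 3 + 6 + 1 + 3 + 0 + 6 = 25 transitive triples.
Total triples C(7,3) = 35, so cyclic triples = 35 − 25 = 10.

10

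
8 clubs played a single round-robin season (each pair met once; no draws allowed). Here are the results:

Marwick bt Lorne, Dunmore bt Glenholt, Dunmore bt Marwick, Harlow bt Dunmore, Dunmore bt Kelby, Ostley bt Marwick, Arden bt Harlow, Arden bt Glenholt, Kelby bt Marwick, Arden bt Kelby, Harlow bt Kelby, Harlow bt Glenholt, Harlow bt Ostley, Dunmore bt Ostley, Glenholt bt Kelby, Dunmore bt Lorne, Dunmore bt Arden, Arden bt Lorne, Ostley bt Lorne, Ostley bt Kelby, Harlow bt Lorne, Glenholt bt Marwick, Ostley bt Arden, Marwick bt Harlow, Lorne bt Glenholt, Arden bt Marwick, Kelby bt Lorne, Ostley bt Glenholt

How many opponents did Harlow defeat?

Harlow's results: beat Ostley, Glenholt, Kelby, Lorne, Dunmore; lost to Marwick, Arden.
That is 5 wins.

5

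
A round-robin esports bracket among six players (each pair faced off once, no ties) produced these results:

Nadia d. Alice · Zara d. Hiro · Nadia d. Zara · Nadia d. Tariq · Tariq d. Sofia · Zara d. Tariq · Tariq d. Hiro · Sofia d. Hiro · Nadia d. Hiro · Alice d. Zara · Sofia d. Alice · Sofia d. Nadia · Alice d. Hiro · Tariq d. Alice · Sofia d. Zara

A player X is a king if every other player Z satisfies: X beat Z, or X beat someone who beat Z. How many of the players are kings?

Sofia reaches everyone (king).
Alice cannot reach Sofia, Nadia in two steps.
Hiro cannot reach Sofia, Alice, Zara, Nadia, Tariq in two steps.
Zara cannot reach Nadia in two steps.
Nadia reaches everyone (king).
Tariq reaches everyone (king).
Kings: Sofia, Nadia, Tariq — 3.

3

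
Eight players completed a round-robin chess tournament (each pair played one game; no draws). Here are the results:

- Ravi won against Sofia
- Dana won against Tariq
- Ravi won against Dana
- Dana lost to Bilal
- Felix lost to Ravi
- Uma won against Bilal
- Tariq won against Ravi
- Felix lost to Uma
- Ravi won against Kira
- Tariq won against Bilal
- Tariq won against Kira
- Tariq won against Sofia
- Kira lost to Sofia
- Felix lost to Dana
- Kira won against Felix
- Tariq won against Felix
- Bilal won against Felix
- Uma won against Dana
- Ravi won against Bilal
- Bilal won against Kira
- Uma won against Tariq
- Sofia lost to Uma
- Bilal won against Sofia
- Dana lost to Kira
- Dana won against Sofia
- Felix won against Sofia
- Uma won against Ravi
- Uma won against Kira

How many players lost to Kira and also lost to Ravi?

2

Kira beat: Felix, Dana.
Ravi beat: Kira, Felix, Bilal, Dana, Sofia.
Both beat: Felix, Dana — 2.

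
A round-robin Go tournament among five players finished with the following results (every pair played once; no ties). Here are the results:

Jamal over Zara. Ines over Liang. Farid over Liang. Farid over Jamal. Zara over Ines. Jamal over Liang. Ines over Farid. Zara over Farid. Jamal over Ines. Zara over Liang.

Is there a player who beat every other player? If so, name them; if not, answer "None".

None

Highest win total is Zara with 3 (out of 4 possible).
Zara lost to Jamal, so no player went undefeated.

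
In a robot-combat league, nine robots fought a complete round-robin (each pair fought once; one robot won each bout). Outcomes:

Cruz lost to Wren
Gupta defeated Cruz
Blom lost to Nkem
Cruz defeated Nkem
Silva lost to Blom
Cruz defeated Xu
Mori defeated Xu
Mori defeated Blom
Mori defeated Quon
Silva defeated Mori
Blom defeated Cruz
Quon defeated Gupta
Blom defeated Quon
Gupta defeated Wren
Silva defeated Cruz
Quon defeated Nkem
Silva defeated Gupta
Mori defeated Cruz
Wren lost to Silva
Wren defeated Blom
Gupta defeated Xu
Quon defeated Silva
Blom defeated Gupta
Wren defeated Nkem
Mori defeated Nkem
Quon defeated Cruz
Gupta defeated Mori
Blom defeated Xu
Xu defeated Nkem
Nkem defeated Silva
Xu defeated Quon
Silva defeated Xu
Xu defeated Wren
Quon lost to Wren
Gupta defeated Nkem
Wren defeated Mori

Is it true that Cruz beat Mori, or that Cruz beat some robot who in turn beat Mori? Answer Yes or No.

Cruz did not beat Mori directly.
Cruz beat Xu, Nkem, but each of them lost to Mori. No two-step path.

No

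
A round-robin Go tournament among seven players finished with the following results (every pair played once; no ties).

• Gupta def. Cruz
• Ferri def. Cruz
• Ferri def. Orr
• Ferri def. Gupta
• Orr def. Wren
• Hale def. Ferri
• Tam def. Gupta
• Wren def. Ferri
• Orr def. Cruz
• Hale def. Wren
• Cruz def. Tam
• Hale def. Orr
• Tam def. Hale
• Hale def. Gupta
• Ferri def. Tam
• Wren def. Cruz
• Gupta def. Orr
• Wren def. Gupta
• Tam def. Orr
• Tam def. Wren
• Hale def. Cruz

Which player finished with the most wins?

Hale

Win totals: Gupta 2, Tam 4, Ferri 4, Orr 2, Cruz 1, Wren 3, Hale 5.
Hale leads with 5 wins (next highest: 4).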